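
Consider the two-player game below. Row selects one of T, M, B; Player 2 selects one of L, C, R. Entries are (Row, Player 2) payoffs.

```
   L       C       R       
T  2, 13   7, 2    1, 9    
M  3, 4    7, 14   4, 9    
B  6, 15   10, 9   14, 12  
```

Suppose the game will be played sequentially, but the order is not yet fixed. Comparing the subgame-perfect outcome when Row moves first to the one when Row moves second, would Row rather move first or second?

If Row leads: Player 2's best replies are T→L, M→C, B→L; Row's induced payoffs 2, 7, 6; outcome (M, C), payoffs (7, 14).
If Player 2 leads: Row's best replies are L→B, C→B, R→B; Player 2's induced payoffs 15, 9, 12; outcome (B, L), payoffs (6, 15).
Row gets 7 moving first and 6 moving second, so Row prefers to move first.

first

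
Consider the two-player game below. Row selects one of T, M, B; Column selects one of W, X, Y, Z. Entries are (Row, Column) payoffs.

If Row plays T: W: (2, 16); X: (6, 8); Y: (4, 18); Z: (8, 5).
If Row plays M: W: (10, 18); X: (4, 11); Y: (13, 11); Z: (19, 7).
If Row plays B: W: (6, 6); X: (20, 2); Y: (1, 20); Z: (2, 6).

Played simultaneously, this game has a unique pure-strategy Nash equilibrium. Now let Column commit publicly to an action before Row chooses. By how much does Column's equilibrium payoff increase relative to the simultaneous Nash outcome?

Work backward from Row's decision.
- W → Row plays M (best of 2, 10, 6); Column gets 18.
- X → Row plays B (best of 6, 4, 20); Column gets 2.
- Y → Row plays M (best of 4, 13, 1); Column gets 11.
- Z → Row plays M (best of 8, 19, 2); Column gets 7.
Maximizing over 18, 2, 11, 7, Column chooses W. Subgame-perfect outcome: (M, W) with payoffs (10, 18).
For the simultaneous game, intersect best replies.
Row's best replies: W→M; X→B; Y→M; Z→M.
Column's best replies: T→Y; M→W; B→Y.
Only (M, W) has each player best-responding; Nash payoffs (10, 18).
Column's commitment gain: 18 − 18 = 0.

0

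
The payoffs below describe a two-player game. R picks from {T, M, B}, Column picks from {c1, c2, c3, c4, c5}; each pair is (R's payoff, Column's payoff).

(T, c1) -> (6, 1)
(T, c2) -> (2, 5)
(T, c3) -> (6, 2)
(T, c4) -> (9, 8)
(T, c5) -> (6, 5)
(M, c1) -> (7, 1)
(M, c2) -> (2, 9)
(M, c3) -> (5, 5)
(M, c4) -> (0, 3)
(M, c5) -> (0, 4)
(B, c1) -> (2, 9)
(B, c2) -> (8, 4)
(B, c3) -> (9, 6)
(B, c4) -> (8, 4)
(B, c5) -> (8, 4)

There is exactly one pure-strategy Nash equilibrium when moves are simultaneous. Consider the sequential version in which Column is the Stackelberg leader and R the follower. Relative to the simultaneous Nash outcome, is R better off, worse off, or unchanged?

unchanged

Backward induction with Column moving first.
- c1 → R plays M (best of 6, 7, 2); Column gets 1.
- c2 → R plays B (best of 2, 2, 8); Column gets 4.
- c3 → R plays B (best of 6, 5, 9); Column gets 6.
- c4 → R plays T (best of 9, 0, 8); Column gets 8.
- c5 → R plays B (best of 6, 0, 8); Column gets 4.
Column's induced payoffs are 1, 4, 6, 8, 4, so Column commits to c4. Subgame-perfect outcome: (T, c4) with payoffs (9, 8).
For the simultaneous game, intersect best replies.
R's best replies: c1→M; c2→B; c3→B; c4→T; c5→B.
Column's best replies: T→c4; M→c2; B→c1.
Only (T, c4) has each player best-responding; Nash payoffs (9, 8).
R earns 9 sequentially versus 9 at the Nash outcome: unchanged.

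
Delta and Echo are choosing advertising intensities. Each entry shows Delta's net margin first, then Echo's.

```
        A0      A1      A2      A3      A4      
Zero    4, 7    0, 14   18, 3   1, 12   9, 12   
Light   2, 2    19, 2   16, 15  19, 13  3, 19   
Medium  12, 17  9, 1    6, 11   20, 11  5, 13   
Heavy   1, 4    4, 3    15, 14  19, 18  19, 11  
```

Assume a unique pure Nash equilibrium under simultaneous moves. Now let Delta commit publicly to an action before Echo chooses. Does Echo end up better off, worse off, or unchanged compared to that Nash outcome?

better off

Solve by backward induction (Delta leads).
- Zero: BR = A1, leader payoff 0.
- Light: BR = A4, leader payoff 3.
- Medium: BR = A0, leader payoff 12.
- Heavy: BR = A3, leader payoff 19.
Delta's induced payoffs are 0, 3, 12, 19, so Delta commits to Heavy. Subgame-perfect outcome: (Heavy, A3) with payoffs (19, 18).
Under simultaneous play:
Delta's best replies: A0→Medium; A1→Light; A2→Zero; A3→Medium; A4→Heavy.
Echo's best replies: Zero→A1; Light→A4; Medium→A0; Heavy→A3.
Only (Medium, A0) has each player best-responding; Nash payoffs (12, 17).
Echo earns 18 sequentially versus 17 at the Nash outcome: better off.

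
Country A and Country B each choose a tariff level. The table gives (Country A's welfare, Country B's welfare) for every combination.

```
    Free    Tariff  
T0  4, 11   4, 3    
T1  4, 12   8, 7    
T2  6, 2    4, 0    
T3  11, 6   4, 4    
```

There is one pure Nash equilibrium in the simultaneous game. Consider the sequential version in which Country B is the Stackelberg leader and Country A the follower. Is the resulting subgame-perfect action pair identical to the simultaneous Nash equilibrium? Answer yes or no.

Work backward from Country A's decision.
- Free: Country A compares 4, 4, 6, 11 and picks T3; Country B would get 6.
- Tariff: Country A compares 4, 8, 4, 4 and picks T1; Country B would get 7.
Country B's induced payoffs are 6, 7, so Country B commits to Tariff. Subgame-perfect outcome: (T1, Tariff) with payoffs (8, 7).
Now find the simultaneous Nash equilibrium.
Country A's best replies: Free→T3; Tariff→T1.
Country B's best replies: T0→Free; T1→Free; T2→Free; T3→Free.
Only (T3, Free) has each player best-responding; Nash payoffs (11, 6).
Sequential outcome (T1, Tariff) differs from the Nash profile (T3, Free).

no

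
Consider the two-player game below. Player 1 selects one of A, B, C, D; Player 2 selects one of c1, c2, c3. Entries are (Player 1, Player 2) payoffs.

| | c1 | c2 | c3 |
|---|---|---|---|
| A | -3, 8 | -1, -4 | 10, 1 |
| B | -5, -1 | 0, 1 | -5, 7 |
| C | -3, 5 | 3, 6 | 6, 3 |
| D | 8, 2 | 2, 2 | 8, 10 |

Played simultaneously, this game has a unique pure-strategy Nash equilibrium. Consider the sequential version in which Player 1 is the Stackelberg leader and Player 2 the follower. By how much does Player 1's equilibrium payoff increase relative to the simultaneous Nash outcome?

5

Solve by backward induction (Player 1 leads).
- A: Player 2 compares 8, -4, 1 and picks c1; Player 1 would get -3.
- B: Player 2 compares -1, 1, 7 and picks c3; Player 1 would get -5.
- C: Player 2 compares 5, 6, 3 and picks c2; Player 1 would get 3.
- D: Player 2 compares 2, 2, 10 and picks c3; Player 1 would get 8.
Maximizing over -3, -5, 3, 8, Player 1 chooses D. Subgame-perfect outcome: (D, c3) with payoffs (8, 10).
Now find the simultaneous Nash equilibrium.
Player 1's best replies: c1→D; c2→C; c3→A.
Player 2's best replies: A→c1; B→c3; C→c2; D→c3.
Only (C, c2) has each player best-responding; Nash payoffs (3, 6).
Player 1's commitment gain: 8 − 3 = 5.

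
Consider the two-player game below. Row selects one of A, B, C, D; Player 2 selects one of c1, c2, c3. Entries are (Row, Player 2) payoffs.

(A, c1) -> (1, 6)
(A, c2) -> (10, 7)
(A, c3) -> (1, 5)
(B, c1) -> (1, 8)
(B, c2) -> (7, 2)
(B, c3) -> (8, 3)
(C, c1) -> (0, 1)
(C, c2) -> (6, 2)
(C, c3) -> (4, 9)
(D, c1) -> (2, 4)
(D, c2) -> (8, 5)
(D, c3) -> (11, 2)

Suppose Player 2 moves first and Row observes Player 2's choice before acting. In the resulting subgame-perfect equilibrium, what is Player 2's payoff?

Solve by backward induction (Player 2 leads).
- c1: BR = D, leader payoff 4.
- c2: BR = A, leader payoff 7.
- c3: BR = D, leader payoff 2.
Maximizing over 4, 7, 2, Player 2 chooses c2. Subgame-perfect outcome: (A, c2) with payoffs (10, 7).

7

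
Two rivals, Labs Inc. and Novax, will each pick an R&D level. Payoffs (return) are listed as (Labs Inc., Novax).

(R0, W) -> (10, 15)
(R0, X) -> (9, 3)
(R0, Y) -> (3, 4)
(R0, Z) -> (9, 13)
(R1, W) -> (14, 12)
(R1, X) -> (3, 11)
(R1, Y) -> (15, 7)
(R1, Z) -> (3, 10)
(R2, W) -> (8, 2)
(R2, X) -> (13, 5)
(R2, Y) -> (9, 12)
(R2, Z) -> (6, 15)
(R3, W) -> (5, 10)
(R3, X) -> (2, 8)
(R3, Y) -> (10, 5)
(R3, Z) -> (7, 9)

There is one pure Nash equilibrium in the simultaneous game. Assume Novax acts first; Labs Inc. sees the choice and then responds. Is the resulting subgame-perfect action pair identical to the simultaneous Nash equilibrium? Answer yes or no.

Labs Inc. best-responds to each possible Novax move:
- W → Labs Inc. plays R1 (best of 10, 14, 8, 5); Novax gets 12.
- X → Labs Inc. plays R2 (best of 9, 3, 13, 2); Novax gets 5.
- Y → Labs Inc. plays R1 (best of 3, 15, 9, 10); Novax gets 7.
- Z → Labs Inc. plays R0 (best of 9, 3, 6, 7); Novax gets 13.
Among 12, 5, 7, 13, the best is 13 at Z. Subgame-perfect outcome: (R0, Z) with payoffs (9, 13).
For the simultaneous game, intersect best replies.
Labs Inc.'s best replies: W→R1; X→R2; Y→R1; Z→R0.
Novax's best replies: R0→W; R1→W; R2→Z; R3→W.
The unique mutual best reply is (R1, W), giving (14, 12).
Sequential outcome (R0, Z) differs from the Nash profile (R1, W).

no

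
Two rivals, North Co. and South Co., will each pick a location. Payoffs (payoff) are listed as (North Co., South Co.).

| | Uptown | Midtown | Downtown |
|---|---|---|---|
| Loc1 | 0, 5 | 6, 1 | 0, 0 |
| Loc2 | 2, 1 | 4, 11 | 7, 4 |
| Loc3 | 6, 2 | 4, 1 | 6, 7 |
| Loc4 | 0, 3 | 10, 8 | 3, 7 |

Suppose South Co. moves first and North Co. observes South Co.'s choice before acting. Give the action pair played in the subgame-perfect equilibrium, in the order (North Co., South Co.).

(Loc4, Midtown)

North Co. best-responds to each possible South Co. move:
- Uptown: North Co. compares 0, 2, 6, 0 and picks Loc3; South Co. would get 2.
- Midtown: North Co. compares 6, 4, 4, 10 and picks Loc4; South Co. would get 8.
- Downtown: North Co. compares 0, 7, 6, 3 and picks Loc2; South Co. would get 4.
Maximizing over 2, 8, 4, South Co. chooses Midtown. Subgame-perfect outcome: (Loc4, Midtown) with payoffs (10, 8).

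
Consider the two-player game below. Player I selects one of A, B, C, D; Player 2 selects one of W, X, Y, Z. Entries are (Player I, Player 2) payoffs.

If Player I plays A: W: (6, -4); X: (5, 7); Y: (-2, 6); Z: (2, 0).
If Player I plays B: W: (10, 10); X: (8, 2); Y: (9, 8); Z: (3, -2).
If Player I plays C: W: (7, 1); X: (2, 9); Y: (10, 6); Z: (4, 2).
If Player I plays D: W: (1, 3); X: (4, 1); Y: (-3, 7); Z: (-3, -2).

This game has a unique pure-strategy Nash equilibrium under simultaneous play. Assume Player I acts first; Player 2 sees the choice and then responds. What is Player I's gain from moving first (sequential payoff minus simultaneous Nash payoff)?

0

Backward induction with Player I moving first.
- A → Player 2 plays X (best of -4, 7, 6, 0); Player I gets 5.
- B → Player 2 plays W (best of 10, 2, 8, -2); Player I gets 10.
- C → Player 2 plays X (best of 1, 9, 6, 2); Player I gets 2.
- D → Player 2 plays Y (best of 3, 1, 7, -2); Player I gets -3.
Maximizing over 5, 10, 2, -3, Player I chooses B. Subgame-perfect outcome: (B, W) with payoffs (10, 10).
Now find the simultaneous Nash equilibrium.
Player I's best replies: W→B; X→B; Y→C; Z→C.
Player 2's best replies: A→X; B→W; C→X; D→Y.
The unique mutual best reply is (B, W), giving (10, 10).
Player I's commitment gain: 10 − 10 = 0.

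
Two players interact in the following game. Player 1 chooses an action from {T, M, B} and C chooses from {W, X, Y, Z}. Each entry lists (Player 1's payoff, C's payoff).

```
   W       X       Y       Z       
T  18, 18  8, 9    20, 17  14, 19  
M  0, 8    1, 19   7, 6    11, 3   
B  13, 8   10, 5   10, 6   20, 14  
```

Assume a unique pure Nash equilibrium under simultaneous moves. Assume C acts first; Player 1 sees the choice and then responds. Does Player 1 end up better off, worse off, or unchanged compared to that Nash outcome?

Solve by backward induction (C leads).
- W: BR = T, leader payoff 18.
- X: BR = B, leader payoff 5.
- Y: BR = T, leader payoff 17.
- Z: BR = B, leader payoff 14.
C's induced payoffs are 18, 5, 17, 14, so C commits to W. Subgame-perfect outcome: (T, W) with payoffs (18, 18).
Under simultaneous play:
Player 1's best replies: W→T; X→B; Y→T; Z→B.
C's best replies: T→Z; M→X; B→Z.
The unique mutual best reply is (B, Z), giving (20, 14).
Player 1 earns 18 sequentially versus 20 at the Nash outcome: worse off.

worse off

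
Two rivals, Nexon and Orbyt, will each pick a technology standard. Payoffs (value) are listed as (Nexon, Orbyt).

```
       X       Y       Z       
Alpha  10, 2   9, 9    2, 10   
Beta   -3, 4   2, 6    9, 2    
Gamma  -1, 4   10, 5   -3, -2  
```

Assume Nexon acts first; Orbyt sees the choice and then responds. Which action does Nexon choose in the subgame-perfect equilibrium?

Gamma

Work backward from Orbyt's decision.
- Alpha → Orbyt plays Z (best of 2, 9, 10); Nexon gets 2.
- Beta → Orbyt plays Y (best of 4, 6, 2); Nexon gets 2.
- Gamma → Orbyt plays Y (best of 4, 5, -2); Nexon gets 10.
Maximizing over 2, 2, 10, Nexon chooses Gamma. Subgame-perfect outcome: (Gamma, Y) with payoffs (10, 5).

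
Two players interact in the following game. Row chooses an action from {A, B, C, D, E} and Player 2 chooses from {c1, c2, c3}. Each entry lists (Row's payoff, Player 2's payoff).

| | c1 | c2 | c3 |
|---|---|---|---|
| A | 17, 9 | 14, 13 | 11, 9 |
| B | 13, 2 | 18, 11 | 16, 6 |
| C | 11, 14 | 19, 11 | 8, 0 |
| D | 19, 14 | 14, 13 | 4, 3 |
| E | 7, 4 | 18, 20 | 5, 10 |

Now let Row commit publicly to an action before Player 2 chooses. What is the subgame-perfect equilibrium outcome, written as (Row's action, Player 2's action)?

(D, c1)

Solve by backward induction (Row leads).
- A: BR = c2, leader payoff 14.
- B: BR = c2, leader payoff 18.
- C: BR = c1, leader payoff 11.
- D: BR = c1, leader payoff 19.
- E: BR = c2, leader payoff 18.
Row's induced payoffs are 14, 18, 11, 19, 18, so Row commits to D. Subgame-perfect outcome: (D, c1) with payoffs (19, 14).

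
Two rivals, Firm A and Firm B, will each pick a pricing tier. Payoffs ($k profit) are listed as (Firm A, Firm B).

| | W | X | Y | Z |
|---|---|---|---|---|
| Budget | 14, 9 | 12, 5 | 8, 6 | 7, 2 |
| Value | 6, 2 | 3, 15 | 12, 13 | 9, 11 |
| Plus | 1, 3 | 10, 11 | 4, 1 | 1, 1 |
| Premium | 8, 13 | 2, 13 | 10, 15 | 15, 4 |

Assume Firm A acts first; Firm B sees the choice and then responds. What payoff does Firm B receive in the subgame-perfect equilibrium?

9

Backward induction with Firm A moving first.
- Budget → Firm B plays W (best of 9, 5, 6, 2); Firm A gets 14.
- Value → Firm B plays X (best of 2, 15, 13, 11); Firm A gets 3.
- Plus → Firm B plays X (best of 3, 11, 1, 1); Firm A gets 10.
- Premium → Firm B plays Y (best of 13, 13, 15, 4); Firm A gets 10.
Among 14, 3, 10, 10, the best is 14 at Budget. Subgame-perfect outcome: (Budget, W) with payoffs (14, 9).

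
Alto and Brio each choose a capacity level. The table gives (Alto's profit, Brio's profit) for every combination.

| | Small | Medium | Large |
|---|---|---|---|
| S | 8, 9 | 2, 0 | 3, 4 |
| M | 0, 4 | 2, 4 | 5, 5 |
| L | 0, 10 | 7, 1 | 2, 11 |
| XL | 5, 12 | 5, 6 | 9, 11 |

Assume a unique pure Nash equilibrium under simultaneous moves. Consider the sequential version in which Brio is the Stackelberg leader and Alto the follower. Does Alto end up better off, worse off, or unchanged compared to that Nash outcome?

better off

Alto best-responds to each possible Brio move:
- Small: Alto compares 8, 0, 0, 5 and picks S; Brio would get 9.
- Medium: Alto compares 2, 2, 7, 5 and picks L; Brio would get 1.
- Large: Alto compares 3, 5, 2, 9 and picks XL; Brio would get 11.
Maximizing over 9, 1, 11, Brio chooses Large. Subgame-perfect outcome: (XL, Large) with payoffs (9, 11).
Now find the simultaneous Nash equilibrium.
Alto's best replies: Small→S; Medium→L; Large→XL.
Brio's best replies: S→Small; M→Large; L→Large; XL→Small.
The unique mutual best reply is (S, Small), giving (8, 9).
Alto earns 9 sequentially versus 8 at the Nash outcome: better off.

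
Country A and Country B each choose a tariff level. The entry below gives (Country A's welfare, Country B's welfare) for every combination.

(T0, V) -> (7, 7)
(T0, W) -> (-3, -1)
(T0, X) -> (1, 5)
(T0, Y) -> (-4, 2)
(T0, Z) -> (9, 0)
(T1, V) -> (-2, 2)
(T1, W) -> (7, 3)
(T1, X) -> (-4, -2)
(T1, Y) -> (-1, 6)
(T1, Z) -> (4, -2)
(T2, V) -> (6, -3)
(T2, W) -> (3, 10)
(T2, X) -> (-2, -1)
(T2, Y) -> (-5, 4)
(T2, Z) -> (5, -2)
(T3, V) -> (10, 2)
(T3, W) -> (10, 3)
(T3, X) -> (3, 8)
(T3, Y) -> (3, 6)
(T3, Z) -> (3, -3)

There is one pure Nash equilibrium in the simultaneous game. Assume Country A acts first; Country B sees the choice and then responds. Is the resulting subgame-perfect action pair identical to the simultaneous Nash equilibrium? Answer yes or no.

no

Work backward from Country B's decision.
- T0: BR = V, leader payoff 7.
- T1: BR = Y, leader payoff -1.
- T2: BR = W, leader payoff 3.
- T3: BR = X, leader payoff 3.
Among 7, -1, 3, 3, the best is 7 at T0. Subgame-perfect outcome: (T0, V) with payoffs (7, 7).
For the simultaneous game, intersect best replies.
Country A's best replies: V→T3; W→T3; X→T3; Y→T3; Z→T0.
Country B's best replies: T0→V; T1→Y; T2→W; T3→X.
Only (T3, X) has each player best-responding; Nash payoffs (3, 8).
Sequential outcome (T0, V) differs from the Nash profile (T3, X).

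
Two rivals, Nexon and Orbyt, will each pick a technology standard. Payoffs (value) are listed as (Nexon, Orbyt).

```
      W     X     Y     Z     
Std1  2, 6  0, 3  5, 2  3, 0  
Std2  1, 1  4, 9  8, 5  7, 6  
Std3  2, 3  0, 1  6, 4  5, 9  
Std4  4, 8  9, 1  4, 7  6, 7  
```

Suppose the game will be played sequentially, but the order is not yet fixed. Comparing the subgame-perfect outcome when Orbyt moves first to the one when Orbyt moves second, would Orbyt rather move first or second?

If Nexon leads: Orbyt's best replies are Std1→W, Std2→X, Std3→Z, Std4→W; Nexon's induced payoffs 2, 4, 5, 4; outcome (Std3, Z), payoffs (5, 9).
If Orbyt leads: Nexon's best replies are W→Std4, X→Std4, Y→Std2, Z→Std2; Orbyt's induced payoffs 8, 1, 5, 6; outcome (Std4, W), payoffs (4, 8).
Orbyt gets 8 moving first and 9 moving second, so Orbyt prefers to move second.

second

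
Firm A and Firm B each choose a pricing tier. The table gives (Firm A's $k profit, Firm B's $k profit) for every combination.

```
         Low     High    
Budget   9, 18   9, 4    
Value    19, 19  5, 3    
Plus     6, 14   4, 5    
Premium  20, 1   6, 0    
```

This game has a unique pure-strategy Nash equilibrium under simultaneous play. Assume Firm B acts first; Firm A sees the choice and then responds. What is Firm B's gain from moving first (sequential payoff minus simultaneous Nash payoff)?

Solve by backward induction (Firm B leads).
- Low: Firm A compares 9, 19, 6, 20 and picks Premium; Firm B would get 1.
- High: Firm A compares 9, 5, 4, 6 and picks Budget; Firm B would get 4.
Firm B's induced payoffs are 1, 4, so Firm B commits to High. Subgame-perfect outcome: (Budget, High) with payoffs (9, 4).
Now find the simultaneous Nash equilibrium.
Firm A's best replies: Low→Premium; High→Budget.
Firm B's best replies: Budget→Low; Value→Low; Plus→Low; Premium→Low.
The unique mutual best reply is (Premium, Low), giving (20, 1).
Firm B's commitment gain: 4 − 1 = 3.

3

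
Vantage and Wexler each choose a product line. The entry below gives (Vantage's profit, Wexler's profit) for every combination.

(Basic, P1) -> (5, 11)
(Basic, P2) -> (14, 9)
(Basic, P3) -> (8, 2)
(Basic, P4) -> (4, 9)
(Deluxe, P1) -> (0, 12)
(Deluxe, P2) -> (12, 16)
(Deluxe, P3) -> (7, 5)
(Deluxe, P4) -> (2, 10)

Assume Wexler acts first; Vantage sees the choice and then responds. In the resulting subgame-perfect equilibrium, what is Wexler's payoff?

11

Backward induction with Wexler moving first.
- P1: Vantage compares 5, 0 and picks Basic; Wexler would get 11.
- P2: Vantage compares 14, 12 and picks Basic; Wexler would get 9.
- P3: Vantage compares 8, 7 and picks Basic; Wexler would get 2.
- P4: Vantage compares 4, 2 and picks Basic; Wexler would get 9.
Among 11, 9, 2, 9, the best is 11 at P1. Subgame-perfect outcome: (Basic, P1) with payoffs (5, 11).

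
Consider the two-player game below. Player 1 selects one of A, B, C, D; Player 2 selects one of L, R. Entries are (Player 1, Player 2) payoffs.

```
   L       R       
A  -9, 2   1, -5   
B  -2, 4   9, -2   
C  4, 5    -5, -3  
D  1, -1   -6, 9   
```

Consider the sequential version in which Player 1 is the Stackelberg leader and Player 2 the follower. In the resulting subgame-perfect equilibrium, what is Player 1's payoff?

4

Backward induction with Player 1 moving first.
- A: BR = L, leader payoff -9.
- B: BR = L, leader payoff -2.
- C: BR = L, leader payoff 4.
- D: BR = R, leader payoff -6.
Maximizing over -9, -2, 4, -6, Player 1 chooses C. Subgame-perfect outcome: (C, L) with payoffs (4, 5).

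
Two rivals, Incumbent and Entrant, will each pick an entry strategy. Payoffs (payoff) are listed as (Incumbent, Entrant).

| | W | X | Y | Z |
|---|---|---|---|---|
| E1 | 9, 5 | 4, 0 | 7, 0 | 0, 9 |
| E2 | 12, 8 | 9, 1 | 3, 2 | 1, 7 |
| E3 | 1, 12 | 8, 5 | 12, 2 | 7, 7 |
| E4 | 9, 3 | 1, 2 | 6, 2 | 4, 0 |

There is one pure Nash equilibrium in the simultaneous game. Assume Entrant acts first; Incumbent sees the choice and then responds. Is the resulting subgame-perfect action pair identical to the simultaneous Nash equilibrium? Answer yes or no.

Work backward from Incumbent's decision.
- W: Incumbent compares 9, 12, 1, 9 and picks E2; Entrant would get 8.
- X: Incumbent compares 4, 9, 8, 1 and picks E2; Entrant would get 1.
- Y: Incumbent compares 7, 3, 12, 6 and picks E3; Entrant would get 2.
- Z: Incumbent compares 0, 1, 7, 4 and picks E3; Entrant would get 7.
Among 8, 1, 2, 7, the best is 8 at W. Subgame-perfect outcome: (E2, W) with payoffs (12, 8).
Under simultaneous play:
Incumbent's best replies: W→E2; X→E2; Y→E3; Z→E3.
Entrant's best replies: E1→Z; E2→W; E3→W; E4→W.
Only (E2, W) has each player best-responding; Nash payoffs (12, 8).
Sequential outcome (E2, W) coincides with the Nash profile (E2, W).

yes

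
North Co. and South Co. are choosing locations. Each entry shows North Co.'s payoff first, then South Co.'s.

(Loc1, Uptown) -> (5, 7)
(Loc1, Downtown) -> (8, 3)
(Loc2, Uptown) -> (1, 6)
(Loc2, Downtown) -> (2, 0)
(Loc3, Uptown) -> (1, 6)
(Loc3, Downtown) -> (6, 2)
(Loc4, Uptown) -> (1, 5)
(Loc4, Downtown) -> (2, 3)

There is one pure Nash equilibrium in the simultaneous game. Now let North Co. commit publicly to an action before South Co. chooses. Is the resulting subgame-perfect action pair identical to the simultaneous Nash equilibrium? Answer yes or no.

yes

Work backward from South Co.'s decision.
- Loc1 → South Co. plays Uptown (best of 7, 3); North Co. gets 5.
- Loc2 → South Co. plays Uptown (best of 6, 0); North Co. gets 1.
- Loc3 → South Co. plays Uptown (best of 6, 2); North Co. gets 1.
- Loc4 → South Co. plays Uptown (best of 5, 3); North Co. gets 1.
Maximizing over 5, 1, 1, 1, North Co. chooses Loc1. Subgame-perfect outcome: (Loc1, Uptown) with payoffs (5, 7).
Under simultaneous play:
North Co.'s best replies: Uptown→Loc1; Downtown→Loc1.
South Co.'s best replies: Loc1→Uptown; Loc2→Uptown; Loc3→Uptown; Loc4→Uptown.
Only (Loc1, Uptown) has each player best-responding; Nash payoffs (5, 7).
Sequential outcome (Loc1, Uptown) coincides with the Nash profile (Loc1, Uptown).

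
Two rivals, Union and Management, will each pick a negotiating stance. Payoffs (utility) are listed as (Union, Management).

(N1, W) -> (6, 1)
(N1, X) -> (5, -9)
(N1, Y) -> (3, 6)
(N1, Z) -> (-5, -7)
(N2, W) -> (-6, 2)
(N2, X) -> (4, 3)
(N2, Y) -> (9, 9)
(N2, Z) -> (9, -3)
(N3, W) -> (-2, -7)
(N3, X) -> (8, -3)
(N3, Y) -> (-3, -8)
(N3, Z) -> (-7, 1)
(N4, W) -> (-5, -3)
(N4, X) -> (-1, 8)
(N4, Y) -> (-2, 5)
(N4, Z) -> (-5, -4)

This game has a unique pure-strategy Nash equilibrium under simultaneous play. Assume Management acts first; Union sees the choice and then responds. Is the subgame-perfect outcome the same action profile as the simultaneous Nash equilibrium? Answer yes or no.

Solve by backward induction (Management leads).
- W: BR = N1, leader payoff 1.
- X: BR = N3, leader payoff -3.
- Y: BR = N2, leader payoff 9.
- Z: BR = N2, leader payoff -3.
Maximizing over 1, -3, 9, -3, Management chooses Y. Subgame-perfect outcome: (N2, Y) with payoffs (9, 9).
For the simultaneous game, intersect best replies.
Union's best replies: W→N1; X→N3; Y→N2; Z→N2.
Management's best replies: N1→Y; N2→Y; N3→Z; N4→X.
Only (N2, Y) has each player best-responding; Nash payoffs (9, 9).
Sequential outcome (N2, Y) coincides with the Nash profile (N2, Y).

yes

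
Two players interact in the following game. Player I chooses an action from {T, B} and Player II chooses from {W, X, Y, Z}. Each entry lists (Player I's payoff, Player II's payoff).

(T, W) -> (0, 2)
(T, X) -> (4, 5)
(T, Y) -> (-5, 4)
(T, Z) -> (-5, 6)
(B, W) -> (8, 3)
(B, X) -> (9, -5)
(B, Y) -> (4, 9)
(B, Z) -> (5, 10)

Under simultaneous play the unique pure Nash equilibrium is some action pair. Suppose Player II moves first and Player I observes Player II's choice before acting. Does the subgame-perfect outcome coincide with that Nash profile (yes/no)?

yes

Player I best-responds to each possible Player II move:
- W: Player I compares 0, 8 and picks B; Player II would get 3.
- X: Player I compares 4, 9 and picks B; Player II would get -5.
- Y: Player I compares -5, 4 and picks B; Player II would get 9.
- Z: Player I compares -5, 5 and picks B; Player II would get 10.
Player II's induced payoffs are 3, -5, 9, 10, so Player II commits to Z. Subgame-perfect outcome: (B, Z) with payoffs (5, 10).
Under simultaneous play:
Player I's best replies: W→B; X→B; Y→B; Z→B.
Player II's best replies: T→Z; B→Z.
Only (B, Z) has each player best-responding; Nash payoffs (5, 10).
Sequential outcome (B, Z) coincides with the Nash profile (B, Z).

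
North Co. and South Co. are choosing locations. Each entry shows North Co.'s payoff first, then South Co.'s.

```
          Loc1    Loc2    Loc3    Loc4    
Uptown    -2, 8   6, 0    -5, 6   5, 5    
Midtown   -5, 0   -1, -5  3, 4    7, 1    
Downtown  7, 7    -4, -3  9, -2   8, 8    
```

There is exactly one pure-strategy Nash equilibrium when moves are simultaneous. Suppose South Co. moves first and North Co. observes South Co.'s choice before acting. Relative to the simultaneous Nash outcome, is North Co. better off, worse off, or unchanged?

unchanged

Solve by backward induction (South Co. leads).
- Loc1 → North Co. plays Downtown (best of -2, -5, 7); South Co. gets 7.
- Loc2 → North Co. plays Uptown (best of 6, -1, -4); South Co. gets 0.
- Loc3 → North Co. plays Downtown (best of -5, 3, 9); South Co. gets -2.
- Loc4 → North Co. plays Downtown (best of 5, 7, 8); South Co. gets 8.
South Co.'s induced payoffs are 7, 0, -2, 8, so South Co. commits to Loc4. Subgame-perfect outcome: (Downtown, Loc4) with payoffs (8, 8).
Now find the simultaneous Nash equilibrium.
North Co.'s best replies: Loc1→Downtown; Loc2→Uptown; Loc3→Downtown; Loc4→Downtown.
South Co.'s best replies: Uptown→Loc1; Midtown→Loc3; Downtown→Loc4.
Only (Downtown, Loc4) has each player best-responding; Nash payoffs (8, 8).
North Co. earns 8 sequentially versus 8 at the Nash outcome: unchanged.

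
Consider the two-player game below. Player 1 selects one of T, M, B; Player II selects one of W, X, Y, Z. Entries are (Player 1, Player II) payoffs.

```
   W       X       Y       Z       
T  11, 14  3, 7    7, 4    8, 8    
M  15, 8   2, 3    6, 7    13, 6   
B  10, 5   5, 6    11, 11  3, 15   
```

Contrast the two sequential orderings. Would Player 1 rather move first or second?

first

If Player 1 leads: Player II's best replies are T→W, M→W, B→Z; Player 1's induced payoffs 11, 15, 3; outcome (M, W), payoffs (15, 8).
If Player II leads: Player 1's best replies are W→M, X→B, Y→B, Z→M; Player II's induced payoffs 8, 6, 11, 6; outcome (B, Y), payoffs (11, 11).
Player 1 gets 15 moving first and 11 moving second, so Player 1 prefers to move first.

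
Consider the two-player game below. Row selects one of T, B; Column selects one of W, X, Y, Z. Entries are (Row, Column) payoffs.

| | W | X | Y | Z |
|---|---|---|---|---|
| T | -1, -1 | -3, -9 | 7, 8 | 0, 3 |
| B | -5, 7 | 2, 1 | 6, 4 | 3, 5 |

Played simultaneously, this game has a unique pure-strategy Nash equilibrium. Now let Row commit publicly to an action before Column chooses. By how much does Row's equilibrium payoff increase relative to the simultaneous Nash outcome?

0

Solve by backward induction (Row leads).
- T: BR = Y, leader payoff 7.
- B: BR = W, leader payoff -5.
Row's induced payoffs are 7, -5, so Row commits to T. Subgame-perfect outcome: (T, Y) with payoffs (7, 8).
Under simultaneous play:
Row's best replies: W→T; X→B; Y→T; Z→B.
Column's best replies: T→Y; B→W.
Only (T, Y) has each player best-responding; Nash payoffs (7, 8).
Row's commitment gain: 7 − 7 = 0.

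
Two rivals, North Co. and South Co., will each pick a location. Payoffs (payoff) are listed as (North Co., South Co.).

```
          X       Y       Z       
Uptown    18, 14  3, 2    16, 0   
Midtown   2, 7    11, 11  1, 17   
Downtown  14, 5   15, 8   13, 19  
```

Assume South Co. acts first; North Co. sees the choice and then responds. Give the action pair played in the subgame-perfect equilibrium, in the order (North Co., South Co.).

(Uptown, X)

North Co. best-responds to each possible South Co. move:
- X: BR = Uptown, leader payoff 14.
- Y: BR = Downtown, leader payoff 8.
- Z: BR = Uptown, leader payoff 0.
Among 14, 8, 0, the best is 14 at X. Subgame-perfect outcome: (Uptown, X) with payoffs (18, 14).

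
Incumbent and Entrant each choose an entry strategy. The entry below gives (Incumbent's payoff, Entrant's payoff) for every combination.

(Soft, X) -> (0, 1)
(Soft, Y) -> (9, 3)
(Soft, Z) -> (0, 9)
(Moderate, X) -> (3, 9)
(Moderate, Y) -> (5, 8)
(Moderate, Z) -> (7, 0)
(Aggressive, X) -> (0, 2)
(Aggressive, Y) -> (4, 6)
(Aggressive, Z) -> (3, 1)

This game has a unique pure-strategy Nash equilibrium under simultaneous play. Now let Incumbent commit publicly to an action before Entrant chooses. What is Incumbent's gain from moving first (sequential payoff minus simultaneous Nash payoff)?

Work backward from Entrant's decision.
- Soft → Entrant plays Z (best of 1, 3, 9); Incumbent gets 0.
- Moderate → Entrant plays X (best of 9, 8, 0); Incumbent gets 3.
- Aggressive → Entrant plays Y (best of 2, 6, 1); Incumbent gets 4.
Maximizing over 0, 3, 4, Incumbent chooses Aggressive. Subgame-perfect outcome: (Aggressive, Y) with payoffs (4, 6).
Under simultaneous play:
Incumbent's best replies: X→Moderate; Y→Soft; Z→Moderate.
Entrant's best replies: Soft→Z; Moderate→X; Aggressive→Y.
Only (Moderate, X) has each player best-responding; Nash payoffs (3, 9).
Incumbent's commitment gain: 4 − 3 = 1.

1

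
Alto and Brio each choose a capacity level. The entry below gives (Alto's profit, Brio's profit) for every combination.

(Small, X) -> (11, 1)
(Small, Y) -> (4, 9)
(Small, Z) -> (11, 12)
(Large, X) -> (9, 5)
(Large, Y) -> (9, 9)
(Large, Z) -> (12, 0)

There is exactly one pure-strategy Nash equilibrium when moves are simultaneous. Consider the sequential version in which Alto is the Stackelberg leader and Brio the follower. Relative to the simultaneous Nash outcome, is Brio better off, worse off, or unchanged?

better off

Solve by backward induction (Alto leads).
- Small → Brio plays Z (best of 1, 9, 12); Alto gets 11.
- Large → Brio plays Y (best of 5, 9, 0); Alto gets 9.
Among 11, 9, the best is 11 at Small. Subgame-perfect outcome: (Small, Z) with payoffs (11, 12).
Under simultaneous play:
Alto's best replies: X→Small; Y→Large; Z→Large.
Brio's best replies: Small→Z; Large→Y.
Only (Large, Y) has each player best-responding; Nash payoffs (9, 9).
Brio earns 12 sequentially versus 9 at the Nash outcome: better off.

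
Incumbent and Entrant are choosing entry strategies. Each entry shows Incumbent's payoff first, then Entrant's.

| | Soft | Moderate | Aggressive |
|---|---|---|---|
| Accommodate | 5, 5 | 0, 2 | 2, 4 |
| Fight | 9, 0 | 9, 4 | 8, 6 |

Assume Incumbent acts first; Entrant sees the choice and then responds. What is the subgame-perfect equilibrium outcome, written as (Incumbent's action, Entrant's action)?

(Fight, Aggressive)

Solve by backward induction (Incumbent leads).
- Accommodate: BR = Soft, leader payoff 5.
- Fight: BR = Aggressive, leader payoff 8.
Incumbent's induced payoffs are 5, 8, so Incumbent commits to Fight. Subgame-perfect outcome: (Fight, Aggressive) with payoffs (8, 6).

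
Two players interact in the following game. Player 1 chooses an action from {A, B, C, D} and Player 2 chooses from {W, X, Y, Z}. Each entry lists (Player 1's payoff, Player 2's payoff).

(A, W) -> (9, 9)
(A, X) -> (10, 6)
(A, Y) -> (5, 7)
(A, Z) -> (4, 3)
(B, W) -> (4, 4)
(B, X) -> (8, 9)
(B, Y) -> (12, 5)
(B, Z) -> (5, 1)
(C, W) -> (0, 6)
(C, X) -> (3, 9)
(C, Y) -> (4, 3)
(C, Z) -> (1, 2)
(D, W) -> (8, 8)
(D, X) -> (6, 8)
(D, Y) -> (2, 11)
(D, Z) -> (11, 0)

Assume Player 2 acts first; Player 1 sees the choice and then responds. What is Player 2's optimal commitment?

Backward induction with Player 2 moving first.
- W: Player 1 compares 9, 4, 0, 8 and picks A; Player 2 would get 9.
- X: Player 1 compares 10, 8, 3, 6 and picks A; Player 2 would get 6.
- Y: Player 1 compares 5, 12, 4, 2 and picks B; Player 2 would get 5.
- Z: Player 1 compares 4, 5, 1, 11 and picks D; Player 2 would get 0.
Maximizing over 9, 6, 5, 0, Player 2 chooses W. Subgame-perfect outcome: (A, W) with payoffs (9, 9).

W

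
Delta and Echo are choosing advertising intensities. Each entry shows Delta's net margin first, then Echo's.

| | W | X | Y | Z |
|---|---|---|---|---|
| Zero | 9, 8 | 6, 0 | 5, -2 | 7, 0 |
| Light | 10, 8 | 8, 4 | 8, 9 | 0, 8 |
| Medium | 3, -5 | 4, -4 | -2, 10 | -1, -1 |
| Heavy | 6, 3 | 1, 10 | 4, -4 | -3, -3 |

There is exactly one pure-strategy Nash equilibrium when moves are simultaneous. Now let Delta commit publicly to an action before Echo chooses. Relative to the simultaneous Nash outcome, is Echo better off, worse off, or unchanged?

Echo best-responds to each possible Delta move:
- Zero: Echo compares 8, 0, -2, 0 and picks W; Delta would get 9.
- Light: Echo compares 8, 4, 9, 8 and picks Y; Delta would get 8.
- Medium: Echo compares -5, -4, 10, -1 and picks Y; Delta would get -2.
- Heavy: Echo compares 3, 10, -4, -3 and picks X; Delta would get 1.
Delta's induced payoffs are 9, 8, -2, 1, so Delta commits to Zero. Subgame-perfect outcome: (Zero, W) with payoffs (9, 8).
Now find the simultaneous Nash equilibrium.
Delta's best replies: W→Light; X→Light; Y→Light; Z→Zero.
Echo's best replies: Zero→W; Light→Y; Medium→Y; Heavy→X.
Only (Light, Y) has each player best-responding; Nash payoffs (8, 9).
Echo earns 8 sequentially versus 9 at the Nash outcome: worse off.

worse off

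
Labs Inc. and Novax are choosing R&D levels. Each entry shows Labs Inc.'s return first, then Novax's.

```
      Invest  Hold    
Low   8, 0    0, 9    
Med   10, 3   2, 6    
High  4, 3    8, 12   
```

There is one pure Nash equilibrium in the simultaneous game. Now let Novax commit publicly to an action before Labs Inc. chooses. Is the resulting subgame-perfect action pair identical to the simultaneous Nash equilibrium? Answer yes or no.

yes

Backward induction with Novax moving first.
- Invest → Labs Inc. plays Med (best of 8, 10, 4); Novax gets 3.
- Hold → Labs Inc. plays High (best of 0, 2, 8); Novax gets 12.
Novax's induced payoffs are 3, 12, so Novax commits to Hold. Subgame-perfect outcome: (High, Hold) with payoffs (8, 12).
For the simultaneous game, intersect best replies.
Labs Inc.'s best replies: Invest→Med; Hold→High.
Novax's best replies: Low→Hold; Med→Hold; High→Hold.
Only (High, Hold) has each player best-responding; Nash payoffs (8, 12).
Sequential outcome (High, Hold) coincides with the Nash profile (High, Hold).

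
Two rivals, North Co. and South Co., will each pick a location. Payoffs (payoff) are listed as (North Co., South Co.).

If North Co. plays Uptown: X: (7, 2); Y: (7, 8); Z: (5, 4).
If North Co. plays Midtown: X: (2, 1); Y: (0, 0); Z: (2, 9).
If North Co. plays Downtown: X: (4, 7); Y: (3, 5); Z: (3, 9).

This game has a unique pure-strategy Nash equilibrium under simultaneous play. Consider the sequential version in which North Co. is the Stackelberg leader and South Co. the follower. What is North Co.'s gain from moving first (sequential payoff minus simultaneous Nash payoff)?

0

Solve by backward induction (North Co. leads).
- Uptown: South Co. compares 2, 8, 4 and picks Y; North Co. would get 7.
- Midtown: South Co. compares 1, 0, 9 and picks Z; North Co. would get 2.
- Downtown: South Co. compares 7, 5, 9 and picks Z; North Co. would get 3.
Maximizing over 7, 2, 3, North Co. chooses Uptown. Subgame-perfect outcome: (Uptown, Y) with payoffs (7, 8).
Now find the simultaneous Nash equilibrium.
North Co.'s best replies: X→Uptown; Y→Uptown; Z→Uptown.
South Co.'s best replies: Uptown→Y; Midtown→Z; Downtown→Z.
Only (Uptown, Y) has each player best-responding; Nash payoffs (7, 8).
North Co.'s commitment gain: 7 − 7 = 0.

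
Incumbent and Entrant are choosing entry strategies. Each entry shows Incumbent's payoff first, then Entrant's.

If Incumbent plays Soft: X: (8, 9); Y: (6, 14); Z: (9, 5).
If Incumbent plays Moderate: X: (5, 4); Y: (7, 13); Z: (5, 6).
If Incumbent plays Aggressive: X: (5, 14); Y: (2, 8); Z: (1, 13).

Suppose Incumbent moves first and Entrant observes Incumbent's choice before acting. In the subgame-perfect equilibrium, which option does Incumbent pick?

Backward induction with Incumbent moving first.
- Soft: Entrant compares 9, 14, 5 and picks Y; Incumbent would get 6.
- Moderate: Entrant compares 4, 13, 6 and picks Y; Incumbent would get 7.
- Aggressive: Entrant compares 14, 8, 13 and picks X; Incumbent would get 5.
Among 6, 7, 5, the best is 7 at Moderate. Subgame-perfect outcome: (Moderate, Y) with payoffs (7, 13).

Moderate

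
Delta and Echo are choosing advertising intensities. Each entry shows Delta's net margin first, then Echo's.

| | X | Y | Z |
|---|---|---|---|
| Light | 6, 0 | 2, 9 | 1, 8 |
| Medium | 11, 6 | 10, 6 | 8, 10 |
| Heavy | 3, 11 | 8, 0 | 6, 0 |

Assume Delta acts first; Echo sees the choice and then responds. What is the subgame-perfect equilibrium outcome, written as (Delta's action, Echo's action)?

(Medium, Z)

Backward induction with Delta moving first.
- Light: Echo compares 0, 9, 8 and picks Y; Delta would get 2.
- Medium: Echo compares 6, 6, 10 and picks Z; Delta would get 8.
- Heavy: Echo compares 11, 0, 0 and picks X; Delta would get 3.
Delta's induced payoffs are 2, 8, 3, so Delta commits to Medium. Subgame-perfect outcome: (Medium, Z) with payoffs (8, 10).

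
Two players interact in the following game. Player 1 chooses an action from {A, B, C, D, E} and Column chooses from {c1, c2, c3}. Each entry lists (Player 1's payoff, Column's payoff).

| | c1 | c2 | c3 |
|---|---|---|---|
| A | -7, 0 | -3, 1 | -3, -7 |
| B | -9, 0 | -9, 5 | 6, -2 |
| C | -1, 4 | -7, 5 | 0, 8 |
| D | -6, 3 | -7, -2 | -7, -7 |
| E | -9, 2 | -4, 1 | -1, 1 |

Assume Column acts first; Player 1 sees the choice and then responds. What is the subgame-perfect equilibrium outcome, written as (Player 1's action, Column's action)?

(C, c1)

Solve by backward induction (Column leads).
- c1: Player 1 compares -7, -9, -1, -6, -9 and picks C; Column would get 4.
- c2: Player 1 compares -3, -9, -7, -7, -4 and picks A; Column would get 1.
- c3: Player 1 compares -3, 6, 0, -7, -1 and picks B; Column would get -2.
Among 4, 1, -2, the best is 4 at c1. Subgame-perfect outcome: (C, c1) with payoffs (-1, 4).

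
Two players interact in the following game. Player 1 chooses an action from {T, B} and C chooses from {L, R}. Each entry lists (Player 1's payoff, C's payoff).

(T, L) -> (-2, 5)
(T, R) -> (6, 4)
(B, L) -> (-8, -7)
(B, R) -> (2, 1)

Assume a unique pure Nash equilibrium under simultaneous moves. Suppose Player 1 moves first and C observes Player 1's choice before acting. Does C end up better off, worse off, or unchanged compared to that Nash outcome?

Solve by backward induction (Player 1 leads).
- T: BR = L, leader payoff -2.
- B: BR = R, leader payoff 2.
Maximizing over -2, 2, Player 1 chooses B. Subgame-perfect outcome: (B, R) with payoffs (2, 1).
For the simultaneous game, intersect best replies.
Player 1's best replies: L→T; R→T.
C's best replies: T→L; B→R.
The unique mutual best reply is (T, L), giving (-2, 5).
C earns 1 sequentially versus 5 at the Nash outcome: worse off.

worse off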